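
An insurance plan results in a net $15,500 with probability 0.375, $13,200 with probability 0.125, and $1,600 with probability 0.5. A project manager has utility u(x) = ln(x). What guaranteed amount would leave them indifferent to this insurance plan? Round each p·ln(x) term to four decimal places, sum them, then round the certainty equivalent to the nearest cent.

$4,880.97

E[u] = 0.375·ln(15500) + 0.125·ln(13200) + 0.5·ln(1600) = 3.6182 + 1.1860 + 3.6889 = 8.4931
CE = e^8.4931 ≈ 4880.97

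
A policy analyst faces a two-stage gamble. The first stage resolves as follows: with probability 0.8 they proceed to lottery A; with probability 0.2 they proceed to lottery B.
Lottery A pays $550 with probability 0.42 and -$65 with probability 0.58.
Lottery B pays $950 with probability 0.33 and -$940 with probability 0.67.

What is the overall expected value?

EV(A) = 0.42 × 550 + 0.58 × (-65) = 231 − 37.7 = 193.3
EV(B) = 0.33 × 950 + 0.67 × (-940) = 313.5 − 629.8 = -316.3
Overall = 0.8 × 193.3 + 0.2 × (-316.3) = 154.64 − 63.26 = 91.38

$91.38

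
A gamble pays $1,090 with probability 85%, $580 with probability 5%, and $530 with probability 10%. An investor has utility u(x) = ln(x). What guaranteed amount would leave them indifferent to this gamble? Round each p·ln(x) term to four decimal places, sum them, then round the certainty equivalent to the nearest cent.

$982.70

E[u] = 0.85·ln(1090) + 0.05·ln(580) + 0.1·ln(530) = 5.9448 + 0.3182 + 0.6273 = 6.8903
CE = e^6.8903 ≈ 982.70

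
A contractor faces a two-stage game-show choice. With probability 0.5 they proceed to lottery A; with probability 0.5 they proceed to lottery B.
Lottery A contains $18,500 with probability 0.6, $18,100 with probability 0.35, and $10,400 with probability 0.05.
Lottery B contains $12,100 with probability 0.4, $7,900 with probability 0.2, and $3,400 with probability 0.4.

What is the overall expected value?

EV(A) = 0.6 × 18500 + 0.35 × 18100 + 0.05 × 10400 = 11100 + 6335 + 520 = 17955
EV(B) = 0.4 × 12100 + 0.2 × 7900 + 0.4 × 3400 = 4840 + 1580 + 1360 = 7780
Overall = 0.5 × 17955 + 0.5 × 7780 = 8977.5 + 3890 = 12867.5

$12,867.50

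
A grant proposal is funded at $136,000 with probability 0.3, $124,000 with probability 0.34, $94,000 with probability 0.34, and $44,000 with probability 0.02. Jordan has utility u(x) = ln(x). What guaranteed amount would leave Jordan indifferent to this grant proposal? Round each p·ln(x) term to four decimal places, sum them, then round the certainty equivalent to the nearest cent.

$113,641.04

E[u] = 0.3·ln(136000) + 0.34·ln(124000) + 0.34·ln(94000) + 0.02·ln(44000) = 3.5461 + 3.9875 + 3.8934 + 0.2138 = 11.6408
CE = e^11.6408 ≈ 113641.04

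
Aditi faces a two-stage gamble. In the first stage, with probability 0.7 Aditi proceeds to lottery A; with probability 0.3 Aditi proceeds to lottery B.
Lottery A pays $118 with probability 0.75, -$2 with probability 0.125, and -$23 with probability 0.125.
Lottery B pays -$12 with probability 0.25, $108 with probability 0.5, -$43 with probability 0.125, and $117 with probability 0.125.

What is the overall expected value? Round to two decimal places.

$77.84

EV(A) = 0.75 × 118 + 0.125 × (-2) + 0.125 × (-23) = 88.5 − 0.25 − 2.875 = 85.375
EV(B) = 0.25 × (-12) + 0.5 × 108 + 0.125 × (-43) + 0.125 × 117 = -3 + 54 − 5.375 + 14.625 = 60.25
Overall = 0.7 × 85.375 + 0.3 × 60.25 = 59.7625 + 18.075 = 77.8375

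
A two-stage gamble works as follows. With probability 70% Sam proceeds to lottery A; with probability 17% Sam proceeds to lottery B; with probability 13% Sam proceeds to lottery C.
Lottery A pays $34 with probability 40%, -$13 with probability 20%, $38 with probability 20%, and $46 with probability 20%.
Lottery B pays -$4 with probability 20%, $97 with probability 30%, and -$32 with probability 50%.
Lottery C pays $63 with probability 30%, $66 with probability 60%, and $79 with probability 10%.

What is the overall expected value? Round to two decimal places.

$30.18

EV(A) = 0.4 × 34 + 0.2 × (-13) + 0.2 × 38 + 0.2 × 46 = 13.6 − 2.6 + 7.6 + 9.2 = 27.8
EV(B) = 0.2 × (-4) + 0.3 × 97 + 0.5 × (-32) = -0.8 + 29.1 − 16 = 12.3
EV(C) = 0.3 × 63 + 0.6 × 66 + 0.1 × 79 = 18.9 + 39.6 + 7.9 = 66.4
Overall = 0.7 × 27.8 + 0.17 × 12.3 + 0.13 × 66.4 = 19.46 + 2.091 + 8.632 = 30.183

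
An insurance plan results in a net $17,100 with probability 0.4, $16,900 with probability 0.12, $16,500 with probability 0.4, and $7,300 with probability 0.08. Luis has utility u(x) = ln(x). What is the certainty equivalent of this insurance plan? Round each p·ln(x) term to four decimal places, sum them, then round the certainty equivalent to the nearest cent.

E[u] = 0.4·ln(17100) + 0.12·ln(16900) + 0.4·ln(16500) + 0.08·ln(7300) = 3.8987 + 1.1682 + 3.8844 + 0.7117 = 9.6630
CE = e^9.6630 ≈ 15724.89

$15,724.89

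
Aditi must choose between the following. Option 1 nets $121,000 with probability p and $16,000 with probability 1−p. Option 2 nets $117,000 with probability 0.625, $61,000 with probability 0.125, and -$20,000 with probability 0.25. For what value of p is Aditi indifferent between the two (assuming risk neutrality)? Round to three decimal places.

EV(Option 2) = 0.625 × 117000 + 0.125 × 61000 + 0.25 × (-20000) = 73125 + 7625 − 5000 = 75750
p·121000 + (1−p)·16000 = 75750
105000p + 16000 = 75750
p = (75750 − 16000) / 105000

p = 0.569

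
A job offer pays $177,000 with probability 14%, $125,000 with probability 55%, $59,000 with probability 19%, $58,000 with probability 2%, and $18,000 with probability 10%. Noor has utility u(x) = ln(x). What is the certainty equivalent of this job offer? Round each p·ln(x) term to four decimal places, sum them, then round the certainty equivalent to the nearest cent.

$92,309.28

E[u] = 0.14·ln(177000) + 0.55·ln(125000) + 0.19·ln(59000) + 0.02·ln(58000) + 0.1·ln(18000) = 1.6917 + 6.4548 + 2.0872 + 0.2194 + 0.9798 = 11.4329
CE = e^11.4329 ≈ 92309.28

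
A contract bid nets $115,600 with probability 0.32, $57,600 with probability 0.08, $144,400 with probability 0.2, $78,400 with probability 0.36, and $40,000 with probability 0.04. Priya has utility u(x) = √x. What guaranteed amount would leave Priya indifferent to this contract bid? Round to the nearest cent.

E[u] = 0.32·√115600 + 0.08·√57600 + 0.2·√144400 + 0.36·√78400 + 0.04·√40000 = 0.32·340 + 0.08·240 + 0.2·380 + 0.36·280 + 0.04·200 = 312.8
CE = (312.8)² = 97843.84

$97,843.84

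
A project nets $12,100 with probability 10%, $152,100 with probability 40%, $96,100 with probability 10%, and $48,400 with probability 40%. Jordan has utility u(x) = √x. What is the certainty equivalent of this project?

$81,796

E[u] = 0.1·√12100 + 0.4·√152100 + 0.1·√96100 + 0.4·√48400 = 0.1·110 + 0.4·390 + 0.1·310 + 0.4·220 = 286
CE = (286)² = 81796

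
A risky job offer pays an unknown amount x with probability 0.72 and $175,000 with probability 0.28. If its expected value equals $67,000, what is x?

x = $25,000

0.72·x + 0.28·175000 = 67000
0.72·x = 67000 − 49000 = 18000
x = 18000 / 0.72 = 25000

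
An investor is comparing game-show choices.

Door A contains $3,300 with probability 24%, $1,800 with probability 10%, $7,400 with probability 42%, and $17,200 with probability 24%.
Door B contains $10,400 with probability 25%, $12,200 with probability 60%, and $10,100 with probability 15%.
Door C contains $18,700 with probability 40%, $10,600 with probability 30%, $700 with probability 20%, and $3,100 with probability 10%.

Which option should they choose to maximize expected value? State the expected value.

Door B ($11,435)

Door A = 0.24 × 3300 + 0.1 × 1800 + 0.42 × 7400 + 0.24 × 17200 = 792 + 180 + 3108 + 4128 = 8208
Door B = 0.25 × 10400 + 0.6 × 12200 + 0.15 × 10100 = 2600 + 7320 + 1515 = 11435
Door C = 0.4 × 18700 + 0.3 × 10600 + 0.2 × 700 + 0.1 × 3100 = 7480 + 3180 + 140 + 310 = 11110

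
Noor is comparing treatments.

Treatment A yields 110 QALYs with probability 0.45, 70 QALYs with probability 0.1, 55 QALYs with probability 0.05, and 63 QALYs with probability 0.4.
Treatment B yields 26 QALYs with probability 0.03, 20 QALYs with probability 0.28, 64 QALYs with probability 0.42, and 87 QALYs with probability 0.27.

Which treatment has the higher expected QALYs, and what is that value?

Treatment A = 0.45 × 110 + 0.1 × 70 + 0.05 × 55 + 0.4 × 63 = 49.5 + 7 + 2.75 + 25.2 = 84.45
Treatment B = 0.03 × 26 + 0.28 × 20 + 0.42 × 64 + 0.27 × 87 = 0.78 + 5.6 + 26.88 + 23.49 = 56.75

Treatment A (84.45 QALYs)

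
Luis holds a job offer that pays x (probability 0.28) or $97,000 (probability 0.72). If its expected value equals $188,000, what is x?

0.28·x + 0.72·97000 = 188000
0.28·x = 188000 − 69840 = 118160
x = 118160 / 0.28 = 422000

x = $422,000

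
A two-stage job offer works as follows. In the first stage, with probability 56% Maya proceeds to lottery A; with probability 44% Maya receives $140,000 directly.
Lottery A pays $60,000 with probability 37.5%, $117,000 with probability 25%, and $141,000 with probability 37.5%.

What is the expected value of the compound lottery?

$120,190

EV(A) = 0.375 × 60000 + 0.25 × 117000 + 0.375 × 141000 = 22500 + 29250 + 52875 = 104625
Branch B: 140000 (certain)
Overall = 0.56 × 104625 + 0.44 × 140000 = 58590 + 61600 = 120190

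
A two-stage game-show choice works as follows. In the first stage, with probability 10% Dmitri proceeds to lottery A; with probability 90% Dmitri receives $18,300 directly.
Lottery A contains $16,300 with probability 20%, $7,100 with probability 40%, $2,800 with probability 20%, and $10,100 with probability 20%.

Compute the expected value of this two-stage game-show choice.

$17,338

EV(A) = 0.2 × 16300 + 0.4 × 7100 + 0.2 × 2800 + 0.2 × 10100 = 3260 + 2840 + 560 + 2020 = 8680
Branch B: 18300 (certain)
Overall = 0.1 × 8680 + 0.9 × 18300 = 868 + 16470 = 17338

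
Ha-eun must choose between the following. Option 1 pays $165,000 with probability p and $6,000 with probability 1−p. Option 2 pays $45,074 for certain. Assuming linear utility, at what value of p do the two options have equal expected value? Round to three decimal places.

p = 0.246

p·165000 + (1−p)·6000 = 45074
159000p + 6000 = 45074
p = (45074 − 6000) / 159000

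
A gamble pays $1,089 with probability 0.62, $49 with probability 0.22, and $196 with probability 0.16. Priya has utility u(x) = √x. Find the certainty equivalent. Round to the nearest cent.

E[u] = 0.62·√1089 + 0.22·√49 + 0.16·√196 = 0.62·33 + 0.22·7 + 0.16·14 = 24.24
CE = (24.24)² = 587.5776

$587.58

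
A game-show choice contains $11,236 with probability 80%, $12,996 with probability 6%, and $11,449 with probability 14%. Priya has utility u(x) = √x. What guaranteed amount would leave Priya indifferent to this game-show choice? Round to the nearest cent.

E[u] = 0.8·√11236 + 0.06·√12996 + 0.14·√11449 = 0.8·106 + 0.06·114 + 0.14·107 = 106.62
CE = (106.62)² = 11367.8244

$11,367.82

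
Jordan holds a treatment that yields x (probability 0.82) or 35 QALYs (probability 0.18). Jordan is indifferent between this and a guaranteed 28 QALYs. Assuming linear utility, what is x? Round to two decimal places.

x = 26.46 QALYs

0.82·x + 0.18·35 = 28
0.82·x = 28 − 6.3 = 21.7
x = 21.7 / 0.82 = 26.4634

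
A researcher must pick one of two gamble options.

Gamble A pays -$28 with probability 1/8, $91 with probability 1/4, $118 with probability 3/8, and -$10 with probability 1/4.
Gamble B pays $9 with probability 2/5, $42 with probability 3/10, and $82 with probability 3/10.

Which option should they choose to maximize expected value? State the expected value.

Gamble A ($61)

Gamble A = 1/8 × (-28) + 1/4 × 91 + 3/8 × 118 + 1/4 × (-10) = -3.5 + 22.75 + 44.25 − 2.5 = 61
Gamble B = 2/5 × 9 + 3/10 × 42 + 3/10 × 82 = 3.6 + 12.6 + 24.6 = 40.8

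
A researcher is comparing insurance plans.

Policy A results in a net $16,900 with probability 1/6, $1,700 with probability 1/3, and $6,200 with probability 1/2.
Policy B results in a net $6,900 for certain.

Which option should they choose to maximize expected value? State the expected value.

Policy A = 1/6 × 16900 + 1/3 × 1700 + 1/2 × 6200 = 2816.6667 + 566.6667 + 3100 = 6483.3333
Policy B: 6900 (certain)

Policy B ($6,900)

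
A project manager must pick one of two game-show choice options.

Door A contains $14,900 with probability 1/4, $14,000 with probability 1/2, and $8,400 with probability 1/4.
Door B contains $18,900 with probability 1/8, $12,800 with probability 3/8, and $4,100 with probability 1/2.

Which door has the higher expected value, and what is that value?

Door A ($12,825)

Door A = 1/4 × 14900 + 1/2 × 14000 + 1/4 × 8400 = 3725 + 7000 + 2100 = 12825
Door B = 1/8 × 18900 + 3/8 × 12800 + 1/2 × 4100 = 2362.5 + 4800 + 2050 = 9212.5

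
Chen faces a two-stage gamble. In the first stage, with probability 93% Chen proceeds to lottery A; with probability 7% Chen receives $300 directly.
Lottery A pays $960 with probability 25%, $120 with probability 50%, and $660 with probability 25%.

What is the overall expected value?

$453.45

EV(A) = 0.25 × 960 + 0.5 × 120 + 0.25 × 660 = 240 + 60 + 165 = 465
Branch B: 300 (certain)
Overall = 0.93 × 465 + 0.07 × 300 = 432.45 + 21 = 453.45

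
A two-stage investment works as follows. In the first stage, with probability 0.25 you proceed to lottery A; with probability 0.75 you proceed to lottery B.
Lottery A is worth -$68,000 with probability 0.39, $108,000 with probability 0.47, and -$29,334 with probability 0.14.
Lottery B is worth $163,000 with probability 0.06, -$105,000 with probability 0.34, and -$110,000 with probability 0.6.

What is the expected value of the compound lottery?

EV(A) = 0.39 × (-68000) + 0.47 × 108000 + 0.14 × (-29334) = -26520 + 50760 − 4106.76 = 20133.24
EV(B) = 0.06 × 163000 + 0.34 × (-105000) + 0.6 × (-110000) = 9780 − 35700 − 66000 = -91920
Overall = 0.25 × 20133.24 + 0.75 × (-91920) = 5033.31 − 68940 = -63906.69

-$63,906.69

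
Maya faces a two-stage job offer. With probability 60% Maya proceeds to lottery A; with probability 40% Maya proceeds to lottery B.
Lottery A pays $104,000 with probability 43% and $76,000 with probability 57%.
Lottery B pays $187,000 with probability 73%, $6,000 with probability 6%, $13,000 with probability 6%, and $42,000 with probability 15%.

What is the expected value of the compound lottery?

$110,404

EV(A) = 0.43 × 104000 + 0.57 × 76000 = 44720 + 43320 = 88040
EV(B) = 0.73 × 187000 + 0.06 × 6000 + 0.06 × 13000 + 0.15 × 42000 = 136510 + 360 + 780 + 6300 = 143950
Overall = 0.6 × 88040 + 0.4 × 143950 = 52824 + 57580 = 110404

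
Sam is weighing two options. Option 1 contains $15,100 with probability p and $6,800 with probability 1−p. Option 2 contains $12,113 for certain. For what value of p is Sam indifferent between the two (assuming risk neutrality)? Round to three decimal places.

p = 0.640

p·15100 + (1−p)·6800 = 12113
8300p + 6800 = 12113
p = (12113 − 6800) / 8300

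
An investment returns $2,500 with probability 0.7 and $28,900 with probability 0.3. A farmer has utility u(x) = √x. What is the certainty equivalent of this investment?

E[u] = 0.7·√2500 + 0.3·√28900 = 0.7·50 + 0.3·170 = 86
CE = (86)² = 7396

$7,396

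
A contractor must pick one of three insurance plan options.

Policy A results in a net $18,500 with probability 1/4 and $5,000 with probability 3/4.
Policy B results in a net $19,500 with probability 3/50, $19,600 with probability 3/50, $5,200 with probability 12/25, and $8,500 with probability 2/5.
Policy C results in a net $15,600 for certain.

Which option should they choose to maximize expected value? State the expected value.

Policy A = 1/4 × 18500 + 3/4 × 5000 = 4625 + 3750 = 8375
Policy B = 3/50 × 19500 + 3/50 × 19600 + 12/25 × 5200 + 2/5 × 8500 = 1170 + 1176 + 2496 + 3400 = 8242
Policy C: 15600 (certain)

Policy C ($15,600)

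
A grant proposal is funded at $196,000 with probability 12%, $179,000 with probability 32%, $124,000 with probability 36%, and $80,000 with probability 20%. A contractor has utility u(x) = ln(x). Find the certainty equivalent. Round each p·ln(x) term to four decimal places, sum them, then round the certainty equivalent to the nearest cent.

E[u] = 0.12·ln(196000) + 0.32·ln(179000) + 0.36·ln(124000) + 0.2·ln(80000) = 1.4623 + 3.8704 + 4.2221 + 2.2580 = 11.8128
CE = e^11.8128 ≈ 134968.95

$134,968.95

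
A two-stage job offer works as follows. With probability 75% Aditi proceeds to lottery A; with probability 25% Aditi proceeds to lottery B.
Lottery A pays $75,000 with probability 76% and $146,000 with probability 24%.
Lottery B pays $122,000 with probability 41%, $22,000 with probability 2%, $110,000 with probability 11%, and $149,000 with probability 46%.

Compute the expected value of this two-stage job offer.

$101,805

EV(A) = 0.76 × 75000 + 0.24 × 146000 = 57000 + 35040 = 92040
EV(B) = 0.41 × 122000 + 0.02 × 22000 + 0.11 × 110000 + 0.46 × 149000 = 50020 + 440 + 12100 + 68540 = 131100
Overall = 0.75 × 92040 + 0.25 × 131100 = 69030 + 32775 = 101805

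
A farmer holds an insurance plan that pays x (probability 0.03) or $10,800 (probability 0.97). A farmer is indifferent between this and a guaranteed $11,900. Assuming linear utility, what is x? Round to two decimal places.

x = $47,466.67

0.03·x + 0.97·10800 = 11900
0.03·x = 11900 − 10476 = 1424
x = 1424 / 0.03 = 47466.6667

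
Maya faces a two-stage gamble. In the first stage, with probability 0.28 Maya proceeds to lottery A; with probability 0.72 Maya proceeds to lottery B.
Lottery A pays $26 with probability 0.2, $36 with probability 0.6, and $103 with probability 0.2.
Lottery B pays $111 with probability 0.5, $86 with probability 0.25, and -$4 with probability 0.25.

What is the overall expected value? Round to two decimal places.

$67.99

EV(A) = 0.2 × 26 + 0.6 × 36 + 0.2 × 103 = 5.2 + 21.6 + 20.6 = 47.4
EV(B) = 0.5 × 111 + 0.25 × 86 + 0.25 × (-4) = 55.5 + 21.5 − 1 = 76
Overall = 0.28 × 47.4 + 0.72 × 76 = 13.272 + 54.72 = 67.992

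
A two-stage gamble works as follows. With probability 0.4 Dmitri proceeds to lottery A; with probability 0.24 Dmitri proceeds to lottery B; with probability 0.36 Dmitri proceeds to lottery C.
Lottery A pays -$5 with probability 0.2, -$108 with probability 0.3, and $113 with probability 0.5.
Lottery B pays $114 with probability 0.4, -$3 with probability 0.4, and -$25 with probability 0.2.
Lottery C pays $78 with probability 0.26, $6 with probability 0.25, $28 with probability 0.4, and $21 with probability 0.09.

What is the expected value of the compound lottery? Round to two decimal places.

$31.25

EV(A) = 0.2 × (-5) + 0.3 × (-108) + 0.5 × 113 = -1 − 32.4 + 56.5 = 23.1
EV(B) = 0.4 × 114 + 0.4 × (-3) + 0.2 × (-25) = 45.6 − 1.2 − 5 = 39.4
EV(C) = 0.26 × 78 + 0.25 × 6 + 0.4 × 28 + 0.09 × 21 = 20.28 + 1.5 + 11.2 + 1.89 = 34.87
Overall = 0.4 × 23.1 + 0.24 × 39.4 + 0.36 × 34.87 = 9.24 + 9.456 + 12.5532 = 31.2492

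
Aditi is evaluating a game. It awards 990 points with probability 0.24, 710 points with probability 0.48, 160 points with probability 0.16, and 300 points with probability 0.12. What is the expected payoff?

640 points

EV = 0.24 × 990 + 0.48 × 710 + 0.16 × 160 + 0.12 × 300 = 237.6 + 340.8 + 25.6 + 36 = 640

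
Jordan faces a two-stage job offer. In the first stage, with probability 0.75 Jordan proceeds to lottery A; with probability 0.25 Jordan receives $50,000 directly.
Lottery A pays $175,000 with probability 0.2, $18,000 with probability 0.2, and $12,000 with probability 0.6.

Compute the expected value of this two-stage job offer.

EV(A) = 0.2 × 175000 + 0.2 × 18000 + 0.6 × 12000 = 35000 + 3600 + 7200 = 45800
Branch B: 50000 (certain)
Overall = 0.75 × 45800 + 0.25 × 50000 = 34350 + 12500 = 46850

$46,850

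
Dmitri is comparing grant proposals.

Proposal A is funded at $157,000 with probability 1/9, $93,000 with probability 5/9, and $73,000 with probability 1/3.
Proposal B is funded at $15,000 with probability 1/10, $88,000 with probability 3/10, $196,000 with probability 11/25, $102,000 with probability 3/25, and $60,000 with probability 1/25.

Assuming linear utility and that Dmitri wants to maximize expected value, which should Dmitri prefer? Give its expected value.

Proposal B ($128,780)

Proposal A = 1/9 × 157000 + 5/9 × 93000 + 1/3 × 73000 = 17444.4444 + 51666.6667 + 24333.3333 = 93444.4444
Proposal B = 1/10 × 15000 + 3/10 × 88000 + 11/25 × 196000 + 3/25 × 102000 + 1/25 × 60000 = 1500 + 26400 + 86240 + 12240 + 2400 = 128780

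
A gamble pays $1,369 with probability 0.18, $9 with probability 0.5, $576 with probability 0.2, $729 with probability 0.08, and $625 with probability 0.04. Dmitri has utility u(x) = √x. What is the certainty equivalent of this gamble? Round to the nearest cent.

E[u] = 0.18·√1369 + 0.5·√9 + 0.2·√576 + 0.08·√729 + 0.04·√625 = 0.18·37 + 0.5·3 + 0.2·24 + 0.08·27 + 0.04·25 = 16.12
CE = (16.12)² = 259.8544

$259.85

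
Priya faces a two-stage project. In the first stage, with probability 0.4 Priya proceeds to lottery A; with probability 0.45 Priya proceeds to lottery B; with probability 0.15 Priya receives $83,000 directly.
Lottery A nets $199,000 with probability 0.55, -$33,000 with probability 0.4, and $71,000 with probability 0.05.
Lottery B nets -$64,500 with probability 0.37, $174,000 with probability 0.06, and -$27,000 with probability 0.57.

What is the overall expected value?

$39,403.25

EV(A) = 0.55 × 199000 + 0.4 × (-33000) + 0.05 × 71000 = 109450 − 13200 + 3550 = 99800
EV(B) = 0.37 × (-64500) + 0.06 × 174000 + 0.57 × (-27000) = -23865 + 10440 − 15390 = -28815
Branch C: 83000 (certain)
Overall = 0.4 × 99800 + 0.45 × (-28815) + 0.15 × 83000 = 39920 − 12966.75 + 12450 = 39403.25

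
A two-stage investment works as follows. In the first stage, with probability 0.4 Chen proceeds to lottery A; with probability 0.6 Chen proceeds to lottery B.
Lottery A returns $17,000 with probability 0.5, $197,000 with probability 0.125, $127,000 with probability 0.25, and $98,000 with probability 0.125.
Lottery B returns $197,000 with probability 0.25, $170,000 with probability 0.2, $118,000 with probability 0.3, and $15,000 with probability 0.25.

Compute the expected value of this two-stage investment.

$104,290

EV(A) = 0.5 × 17000 + 0.125 × 197000 + 0.25 × 127000 + 0.125 × 98000 = 8500 + 24625 + 31750 + 12250 = 77125
EV(B) = 0.25 × 197000 + 0.2 × 170000 + 0.3 × 118000 + 0.25 × 15000 = 49250 + 34000 + 35400 + 3750 = 122400
Overall = 0.4 × 77125 + 0.6 × 122400 = 30850 + 73440 = 104290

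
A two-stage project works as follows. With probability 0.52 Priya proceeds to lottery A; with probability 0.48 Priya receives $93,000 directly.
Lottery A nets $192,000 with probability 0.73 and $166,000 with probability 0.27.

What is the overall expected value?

$140,829.60

EV(A) = 0.73 × 192000 + 0.27 × 166000 = 140160 + 44820 = 184980
Branch B: 93000 (certain)
Overall = 0.52 × 184980 + 0.48 × 93000 = 96189.6 + 44640 = 140829.6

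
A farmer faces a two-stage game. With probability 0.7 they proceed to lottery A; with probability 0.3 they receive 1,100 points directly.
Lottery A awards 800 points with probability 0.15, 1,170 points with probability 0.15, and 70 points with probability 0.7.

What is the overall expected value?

EV(A) = 0.15 × 800 + 0.15 × 1170 + 0.7 × 70 = 120 + 175.5 + 49 = 344.5
Branch B: 1100 (certain)
Overall = 0.7 × 344.5 + 0.3 × 1100 = 241.15 + 330 = 571.15

571.15 points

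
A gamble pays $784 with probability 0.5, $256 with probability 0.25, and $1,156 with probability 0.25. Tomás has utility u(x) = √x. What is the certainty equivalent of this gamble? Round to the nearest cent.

E[u] = 0.5·√784 + 0.25·√256 + 0.25·√1156 = 0.5·28 + 0.25·16 + 0.25·34 = 26.5
CE = (26.5)² = 702.25

$702.25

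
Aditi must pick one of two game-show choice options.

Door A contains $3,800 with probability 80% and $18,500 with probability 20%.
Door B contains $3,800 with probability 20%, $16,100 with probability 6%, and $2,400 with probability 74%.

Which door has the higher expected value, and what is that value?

Door A ($6,740)

Door A = 0.8 × 3800 + 0.2 × 18500 = 3040 + 3700 = 6740
Door B = 0.2 × 3800 + 0.06 × 16100 + 0.74 × 2400 = 760 + 966 + 1776 = 3502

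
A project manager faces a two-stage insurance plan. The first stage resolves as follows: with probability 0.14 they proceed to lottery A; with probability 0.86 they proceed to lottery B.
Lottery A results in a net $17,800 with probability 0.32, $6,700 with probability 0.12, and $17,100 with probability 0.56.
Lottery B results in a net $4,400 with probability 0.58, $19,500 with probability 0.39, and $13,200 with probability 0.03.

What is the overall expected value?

EV(A) = 0.32 × 17800 + 0.12 × 6700 + 0.56 × 17100 = 5696 + 804 + 9576 = 16076
EV(B) = 0.58 × 4400 + 0.39 × 19500 + 0.03 × 13200 = 2552 + 7605 + 396 = 10553
Overall = 0.14 × 16076 + 0.86 × 10553 = 2250.64 + 9075.58 = 11326.22

$11,326.22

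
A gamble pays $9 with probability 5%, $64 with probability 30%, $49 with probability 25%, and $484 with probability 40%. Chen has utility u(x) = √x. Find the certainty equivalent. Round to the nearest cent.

$171.61

E[u] = 0.05·√9 + 0.3·√64 + 0.25·√49 + 0.4·√484 = 0.05·3 + 0.3·8 + 0.25·7 + 0.4·22 = 13.1
CE = (13.1)² = 171.61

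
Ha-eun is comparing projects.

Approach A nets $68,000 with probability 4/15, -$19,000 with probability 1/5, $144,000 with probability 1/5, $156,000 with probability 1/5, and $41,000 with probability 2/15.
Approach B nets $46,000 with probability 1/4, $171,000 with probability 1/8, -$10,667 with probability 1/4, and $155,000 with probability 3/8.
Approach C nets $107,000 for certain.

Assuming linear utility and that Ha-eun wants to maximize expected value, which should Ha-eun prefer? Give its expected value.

Approach C ($107,000)

Approach A = 4/15 × 68000 + 1/5 × (-19000) + 1/5 × 144000 + 1/5 × 156000 + 2/15 × 41000 = 18133.3333 − 3800 + 28800 + 31200 + 5466.6667 = 79800
Approach B = 1/4 × 46000 + 1/8 × 171000 + 1/4 × (-10667) + 3/8 × 155000 = 11500 + 21375 − 2666.75 + 58125 = 88333.25
Approach C: 107000 (certain)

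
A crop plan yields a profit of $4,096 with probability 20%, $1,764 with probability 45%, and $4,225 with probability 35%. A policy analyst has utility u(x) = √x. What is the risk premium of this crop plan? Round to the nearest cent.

E[u] = 0.2·√4096 + 0.45·√1764 + 0.35·√4225 = 0.2·64 + 0.45·42 + 0.35·65 = 54.45
CE = (54.45)² = 2964.8025
Risk premium = EV − CE = 3091.75 − 2964.8025 = 126.9475

$126.95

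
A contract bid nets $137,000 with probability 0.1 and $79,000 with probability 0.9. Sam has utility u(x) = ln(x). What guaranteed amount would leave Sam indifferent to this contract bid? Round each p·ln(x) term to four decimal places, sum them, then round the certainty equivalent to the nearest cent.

$83,474.79

E[u] = 0.1·ln(137000) + 0.9·ln(79000) = 1.1828 + 10.1495 = 11.3323
CE = e^11.3323 ≈ 83474.79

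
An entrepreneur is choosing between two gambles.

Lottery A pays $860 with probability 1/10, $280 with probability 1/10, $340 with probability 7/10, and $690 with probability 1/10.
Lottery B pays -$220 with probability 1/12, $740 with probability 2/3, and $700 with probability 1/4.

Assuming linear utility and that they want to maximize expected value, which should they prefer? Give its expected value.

Lottery B ($650)

Lottery A = 1/10 × 860 + 1/10 × 280 + 7/10 × 340 + 1/10 × 690 = 86 + 28 + 238 + 69 = 421
Lottery B = 1/12 × (-220) + 2/3 × 740 + 1/4 × 700 = -18.3333 + 493.3333 + 175 = 650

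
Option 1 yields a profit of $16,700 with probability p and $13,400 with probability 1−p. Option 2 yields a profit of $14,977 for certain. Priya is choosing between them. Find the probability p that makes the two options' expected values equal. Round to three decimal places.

p = 0.478

p·16700 + (1−p)·13400 = 14977
3300p + 13400 = 14977
p = (14977 − 13400) / 3300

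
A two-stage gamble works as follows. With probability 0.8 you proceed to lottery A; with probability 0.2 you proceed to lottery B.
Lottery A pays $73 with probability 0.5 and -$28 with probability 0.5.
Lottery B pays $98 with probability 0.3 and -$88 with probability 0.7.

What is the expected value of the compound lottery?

$11.56

EV(A) = 0.5 × 73 + 0.5 × (-28) = 36.5 − 14 = 22.5
EV(B) = 0.3 × 98 + 0.7 × (-88) = 29.4 − 61.6 = -32.2
Overall = 0.8 × 22.5 + 0.2 × (-32.2) = 18 − 6.44 = 11.56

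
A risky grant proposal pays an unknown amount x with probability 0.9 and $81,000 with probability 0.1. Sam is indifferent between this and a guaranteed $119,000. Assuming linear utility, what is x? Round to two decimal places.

x = $123,222.22

0.9·x + 0.1·81000 = 119000
0.9·x = 119000 − 8100 = 110900
x = 110900 / 0.9 = 123222.2222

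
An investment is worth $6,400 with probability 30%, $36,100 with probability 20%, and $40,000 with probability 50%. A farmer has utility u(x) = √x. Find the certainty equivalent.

E[u] = 0.3·√6400 + 0.2·√36100 + 0.5·√40000 = 0.3·80 + 0.2·190 + 0.5·200 = 162
CE = (162)² = 26244

$26,244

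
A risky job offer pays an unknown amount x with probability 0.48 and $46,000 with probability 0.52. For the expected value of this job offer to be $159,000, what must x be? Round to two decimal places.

0.48·x + 0.52·46000 = 159000
0.48·x = 159000 − 23920 = 135080
x = 135080 / 0.48 = 281416.6667

x = $281,416.67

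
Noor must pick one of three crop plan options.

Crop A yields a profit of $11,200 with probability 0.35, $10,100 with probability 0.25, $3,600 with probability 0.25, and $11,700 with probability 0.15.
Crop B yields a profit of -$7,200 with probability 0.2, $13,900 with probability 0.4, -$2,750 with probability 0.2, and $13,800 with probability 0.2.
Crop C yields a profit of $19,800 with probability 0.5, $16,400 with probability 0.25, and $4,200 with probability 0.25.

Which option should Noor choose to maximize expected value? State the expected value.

Crop A = 0.35 × 11200 + 0.25 × 10100 + 0.25 × 3600 + 0.15 × 11700 = 3920 + 2525 + 900 + 1755 = 9100
Crop B = 0.2 × (-7200) + 0.4 × 13900 + 0.2 × (-2750) + 0.2 × 13800 = -1440 + 5560 − 550 + 2760 = 6330
Crop C = 0.5 × 19800 + 0.25 × 16400 + 0.25 × 4200 = 9900 + 4100 + 1050 = 15050

Crop C ($15,050)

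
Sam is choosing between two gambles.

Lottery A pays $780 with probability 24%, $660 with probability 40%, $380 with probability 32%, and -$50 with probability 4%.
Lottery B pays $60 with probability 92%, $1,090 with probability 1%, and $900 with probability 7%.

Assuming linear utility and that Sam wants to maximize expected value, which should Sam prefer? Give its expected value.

Lottery A = 0.24 × 780 + 0.4 × 660 + 0.32 × 380 + 0.04 × (-50) = 187.2 + 264 + 121.6 − 2 = 570.8
Lottery B = 0.92 × 60 + 0.01 × 1090 + 0.07 × 900 = 55.2 + 10.9 + 63 = 129.1

Lottery A ($570.80)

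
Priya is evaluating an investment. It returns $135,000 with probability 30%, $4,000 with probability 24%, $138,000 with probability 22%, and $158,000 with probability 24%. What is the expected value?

EV = 0.3 × 135000 + 0.24 × 4000 + 0.22 × 138000 + 0.24 × 158000 = 40500 + 960 + 30360 + 37920 = 109740

$109,740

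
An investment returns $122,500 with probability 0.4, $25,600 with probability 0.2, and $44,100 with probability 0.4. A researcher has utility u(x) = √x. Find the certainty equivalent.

$65,536

E[u] = 0.4·√122500 + 0.2·√25600 + 0.4·√44100 = 0.4·350 + 0.2·160 + 0.4·210 = 256
CE = (256)² = 65536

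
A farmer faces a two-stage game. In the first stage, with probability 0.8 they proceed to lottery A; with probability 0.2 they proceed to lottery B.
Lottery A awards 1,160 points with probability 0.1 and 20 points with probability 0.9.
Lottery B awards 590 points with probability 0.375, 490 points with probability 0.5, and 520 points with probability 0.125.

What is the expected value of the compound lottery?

213.45 points

EV(A) = 0.1 × 1160 + 0.9 × 20 = 116 + 18 = 134
EV(B) = 0.375 × 590 + 0.5 × 490 + 0.125 × 520 = 221.25 + 245 + 65 = 531.25
Overall = 0.8 × 134 + 0.2 × 531.25 = 107.2 + 106.25 = 213.45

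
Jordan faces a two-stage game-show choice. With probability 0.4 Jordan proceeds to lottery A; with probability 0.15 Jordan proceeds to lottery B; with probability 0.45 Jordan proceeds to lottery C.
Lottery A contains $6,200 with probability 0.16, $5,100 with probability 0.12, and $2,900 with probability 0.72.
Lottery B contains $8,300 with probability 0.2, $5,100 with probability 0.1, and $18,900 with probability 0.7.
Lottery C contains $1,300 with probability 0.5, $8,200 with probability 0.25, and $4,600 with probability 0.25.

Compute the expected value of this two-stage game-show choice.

EV(A) = 0.16 × 6200 + 0.12 × 5100 + 0.72 × 2900 = 992 + 612 + 2088 = 3692
EV(B) = 0.2 × 8300 + 0.1 × 5100 + 0.7 × 18900 = 1660 + 510 + 13230 = 15400
EV(C) = 0.5 × 1300 + 0.25 × 8200 + 0.25 × 4600 = 650 + 2050 + 1150 = 3850
Overall = 0.4 × 3692 + 0.15 × 15400 + 0.45 × 3850 = 1476.8 + 2310 + 1732.5 = 5519.3

$5,519.30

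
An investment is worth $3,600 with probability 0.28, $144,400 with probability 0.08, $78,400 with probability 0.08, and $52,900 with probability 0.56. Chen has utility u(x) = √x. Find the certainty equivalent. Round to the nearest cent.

E[u] = 0.28·√3600 + 0.08·√144400 + 0.08·√78400 + 0.56·√52900 = 0.28·60 + 0.08·380 + 0.08·280 + 0.56·230 = 198.4
CE = (198.4)² = 39362.56

$39,362.56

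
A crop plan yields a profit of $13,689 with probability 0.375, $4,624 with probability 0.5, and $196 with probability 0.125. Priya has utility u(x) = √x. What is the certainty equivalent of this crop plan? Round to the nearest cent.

E[u] = 0.375·√13689 + 0.5·√4624 + 0.125·√196 = 0.375·117 + 0.5·68 + 0.125·14 = 79.625
CE = (79.625)² = 6340.140625

$6,340.14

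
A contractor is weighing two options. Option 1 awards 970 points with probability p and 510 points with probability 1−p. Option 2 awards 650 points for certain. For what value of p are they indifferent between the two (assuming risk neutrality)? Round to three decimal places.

p = 0.304

p·970 + (1−p)·510 = 650
460p + 510 = 650
p = (650 − 510) / 460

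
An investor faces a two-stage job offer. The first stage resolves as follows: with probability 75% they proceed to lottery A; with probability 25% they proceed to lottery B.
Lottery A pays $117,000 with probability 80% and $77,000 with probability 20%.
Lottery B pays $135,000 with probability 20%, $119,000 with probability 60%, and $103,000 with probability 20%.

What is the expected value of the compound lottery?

$111,500

EV(A) = 0.8 × 117000 + 0.2 × 77000 = 93600 + 15400 = 109000
EV(B) = 0.2 × 135000 + 0.6 × 119000 + 0.2 × 103000 = 27000 + 71400 + 20600 = 119000
Overall = 0.75 × 109000 + 0.25 × 119000 = 81750 + 29750 = 111500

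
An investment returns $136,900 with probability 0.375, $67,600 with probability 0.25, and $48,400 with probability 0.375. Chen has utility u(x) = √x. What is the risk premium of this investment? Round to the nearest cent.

E[u] = 0.375·√136900 + 0.25·√67600 + 0.375·√48400 = 0.375·370 + 0.25·260 + 0.375·220 = 286.25
CE = (286.25)² = 81939.0625
Risk premium = EV − CE = 86387.5 − 81939.0625 = 4448.4375

$4,448.44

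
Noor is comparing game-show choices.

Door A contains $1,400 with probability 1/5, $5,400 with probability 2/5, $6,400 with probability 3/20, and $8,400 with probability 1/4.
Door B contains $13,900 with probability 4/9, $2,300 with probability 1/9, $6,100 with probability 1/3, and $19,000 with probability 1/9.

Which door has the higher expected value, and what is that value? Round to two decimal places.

Door B ($10,577.78)

Door A = 1/5 × 1400 + 2/5 × 5400 + 3/20 × 6400 + 1/4 × 8400 = 280 + 2160 + 960 + 2100 = 5500
Door B = 4/9 × 13900 + 1/9 × 2300 + 1/3 × 6100 + 1/9 × 19000 = 6177.7778 + 255.5556 + 2033.3333 + 2111.1111 = 10577.7778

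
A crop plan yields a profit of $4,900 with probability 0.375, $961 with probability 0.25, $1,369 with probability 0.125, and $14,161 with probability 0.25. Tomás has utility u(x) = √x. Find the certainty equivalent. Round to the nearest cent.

$4,675.14

E[u] = 0.375·√4900 + 0.25·√961 + 0.125·√1369 + 0.25·√14161 = 0.375·70 + 0.25·31 + 0.125·37 + 0.25·119 = 68.375
CE = (68.375)² = 4675.140625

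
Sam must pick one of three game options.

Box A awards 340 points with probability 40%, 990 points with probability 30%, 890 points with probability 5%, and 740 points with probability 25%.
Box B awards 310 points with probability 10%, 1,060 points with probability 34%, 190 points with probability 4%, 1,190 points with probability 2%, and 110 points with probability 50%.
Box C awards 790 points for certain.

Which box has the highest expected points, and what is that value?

Box C (790 points)

Box A = 0.4 × 340 + 0.3 × 990 + 0.05 × 890 + 0.25 × 740 = 136 + 297 + 44.5 + 185 = 662.5
Box B = 0.1 × 310 + 0.34 × 1060 + 0.04 × 190 + 0.02 × 1190 + 0.5 × 110 = 31 + 360.4 + 7.6 + 23.8 + 55 = 477.8
Box C: 790 (certain)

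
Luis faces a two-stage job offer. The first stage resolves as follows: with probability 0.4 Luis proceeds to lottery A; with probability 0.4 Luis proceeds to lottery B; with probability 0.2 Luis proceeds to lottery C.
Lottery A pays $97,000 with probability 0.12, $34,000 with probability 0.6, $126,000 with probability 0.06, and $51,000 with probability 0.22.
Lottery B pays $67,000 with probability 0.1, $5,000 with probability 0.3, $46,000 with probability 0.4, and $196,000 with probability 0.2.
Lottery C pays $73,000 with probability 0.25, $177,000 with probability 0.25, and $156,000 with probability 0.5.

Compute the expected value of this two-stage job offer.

EV(A) = 0.12 × 97000 + 0.6 × 34000 + 0.06 × 126000 + 0.22 × 51000 = 11640 + 20400 + 7560 + 11220 = 50820
EV(B) = 0.1 × 67000 + 0.3 × 5000 + 0.4 × 46000 + 0.2 × 196000 = 6700 + 1500 + 18400 + 39200 = 65800
EV(C) = 0.25 × 73000 + 0.25 × 177000 + 0.5 × 156000 = 18250 + 44250 + 78000 = 140500
Overall = 0.4 × 50820 + 0.4 × 65800 + 0.2 × 140500 = 20328 + 26320 + 28100 = 74748

$74,748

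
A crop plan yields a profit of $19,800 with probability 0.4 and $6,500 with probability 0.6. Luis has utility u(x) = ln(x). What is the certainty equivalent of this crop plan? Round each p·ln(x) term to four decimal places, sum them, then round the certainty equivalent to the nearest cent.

E[u] = 0.4·ln(19800) + 0.6·ln(6500) = 3.9574 + 5.2677 = 9.2251
CE = e^9.2251 ≈ 10148.69

$10,148.69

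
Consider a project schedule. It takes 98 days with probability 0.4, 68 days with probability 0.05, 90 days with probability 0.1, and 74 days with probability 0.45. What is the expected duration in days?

EV = 0.4 × 98 + 0.05 × 68 + 0.1 × 90 + 0.45 × 74 = 39.2 + 3.4 + 9 + 33.3 = 84.9

84.9 days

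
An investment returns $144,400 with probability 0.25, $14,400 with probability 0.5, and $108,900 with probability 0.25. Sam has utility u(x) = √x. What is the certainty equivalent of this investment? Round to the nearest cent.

E[u] = 0.25·√144400 + 0.5·√14400 + 0.25·√108900 = 0.25·380 + 0.5·120 + 0.25·330 = 237.5
CE = (237.5)² = 56406.25

$56,406.25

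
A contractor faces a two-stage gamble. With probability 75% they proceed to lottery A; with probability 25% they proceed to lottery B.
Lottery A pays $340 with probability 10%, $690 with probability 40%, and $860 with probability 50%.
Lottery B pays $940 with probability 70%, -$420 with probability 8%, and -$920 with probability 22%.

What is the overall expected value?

EV(A) = 0.1 × 340 + 0.4 × 690 + 0.5 × 860 = 34 + 276 + 430 = 740
EV(B) = 0.7 × 940 + 0.08 × (-420) + 0.22 × (-920) = 658 − 33.6 − 202.4 = 422
Overall = 0.75 × 740 + 0.25 × 422 = 555 + 105.5 = 660.5

$660.50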